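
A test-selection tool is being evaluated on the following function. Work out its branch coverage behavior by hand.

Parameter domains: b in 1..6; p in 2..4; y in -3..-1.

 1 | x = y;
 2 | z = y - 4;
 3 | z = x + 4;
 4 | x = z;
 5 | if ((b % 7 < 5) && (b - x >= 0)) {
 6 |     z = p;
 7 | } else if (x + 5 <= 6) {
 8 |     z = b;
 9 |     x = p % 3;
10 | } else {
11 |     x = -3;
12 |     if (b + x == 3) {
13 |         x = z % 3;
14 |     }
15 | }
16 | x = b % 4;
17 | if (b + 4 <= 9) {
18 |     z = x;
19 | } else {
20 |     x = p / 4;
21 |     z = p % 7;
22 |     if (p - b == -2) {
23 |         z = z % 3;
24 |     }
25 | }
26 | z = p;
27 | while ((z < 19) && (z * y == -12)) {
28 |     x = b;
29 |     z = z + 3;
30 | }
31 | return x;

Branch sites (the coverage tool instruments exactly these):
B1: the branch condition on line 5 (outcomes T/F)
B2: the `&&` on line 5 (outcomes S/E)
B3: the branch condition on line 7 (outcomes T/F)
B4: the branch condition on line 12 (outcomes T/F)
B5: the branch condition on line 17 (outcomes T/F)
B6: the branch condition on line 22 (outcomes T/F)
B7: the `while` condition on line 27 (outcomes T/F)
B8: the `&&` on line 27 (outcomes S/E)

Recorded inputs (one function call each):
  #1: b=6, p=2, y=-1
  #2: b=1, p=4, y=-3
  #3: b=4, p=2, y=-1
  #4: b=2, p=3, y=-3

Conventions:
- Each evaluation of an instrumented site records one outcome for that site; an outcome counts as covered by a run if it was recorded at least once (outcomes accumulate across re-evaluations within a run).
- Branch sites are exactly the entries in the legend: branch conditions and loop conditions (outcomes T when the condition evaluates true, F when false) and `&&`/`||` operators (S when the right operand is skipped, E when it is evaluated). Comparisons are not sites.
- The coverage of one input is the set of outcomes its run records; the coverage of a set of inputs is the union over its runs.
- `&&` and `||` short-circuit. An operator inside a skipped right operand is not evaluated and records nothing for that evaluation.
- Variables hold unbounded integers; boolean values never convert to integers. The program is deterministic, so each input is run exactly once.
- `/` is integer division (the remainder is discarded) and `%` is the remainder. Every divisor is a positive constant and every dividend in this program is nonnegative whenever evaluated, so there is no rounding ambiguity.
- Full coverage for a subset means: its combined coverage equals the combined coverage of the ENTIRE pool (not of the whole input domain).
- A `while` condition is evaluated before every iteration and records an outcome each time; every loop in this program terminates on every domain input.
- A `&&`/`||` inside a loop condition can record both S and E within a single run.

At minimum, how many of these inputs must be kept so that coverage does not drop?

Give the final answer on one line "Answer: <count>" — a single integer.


input #1, b=6, p=2, y=-1: events B2->S, B1->F, B3->F, B4->T, B5->F, B6->F, B8->E, B7->F; outcomes B1=F, B2=S, B3=F, B4=T, B5=F, B6=F, B7=F, B8=E
input #2, b=1, p=4, y=-3: events B2->E, B1->T, B5->T, B8->E, B7->T, B8->E, B7->F; outcomes B1=T, B2=E, B5=T, B7=T, B7=F, B8=E
input #3, b=4, p=2, y=-1: events B2->E, B1->T, B5->T, B8->E, B7->F; outcomes B1=T, B2=E, B5=T, B7=F, B8=E
input #4, b=2, p=3, y=-3: events B2->E, B1->T, B5->T, B8->E, B7->F; outcomes B1=T, B2=E, B5=T, B7=F, B8=E
the full pool covers 12 outcomes: B1=T, B1=F, B2=S, B2=E, B3=F, B4=T, B5=T, B5=F, B6=F, B7=T, B7=F, B8=E
no size-1 subset reaches all 12 outcomes (best union: 8/12)
inputs {1, 2} (size 2) cover everything; no size-2 subset with a lexicographically smaller index list covers all 12
Answer: 2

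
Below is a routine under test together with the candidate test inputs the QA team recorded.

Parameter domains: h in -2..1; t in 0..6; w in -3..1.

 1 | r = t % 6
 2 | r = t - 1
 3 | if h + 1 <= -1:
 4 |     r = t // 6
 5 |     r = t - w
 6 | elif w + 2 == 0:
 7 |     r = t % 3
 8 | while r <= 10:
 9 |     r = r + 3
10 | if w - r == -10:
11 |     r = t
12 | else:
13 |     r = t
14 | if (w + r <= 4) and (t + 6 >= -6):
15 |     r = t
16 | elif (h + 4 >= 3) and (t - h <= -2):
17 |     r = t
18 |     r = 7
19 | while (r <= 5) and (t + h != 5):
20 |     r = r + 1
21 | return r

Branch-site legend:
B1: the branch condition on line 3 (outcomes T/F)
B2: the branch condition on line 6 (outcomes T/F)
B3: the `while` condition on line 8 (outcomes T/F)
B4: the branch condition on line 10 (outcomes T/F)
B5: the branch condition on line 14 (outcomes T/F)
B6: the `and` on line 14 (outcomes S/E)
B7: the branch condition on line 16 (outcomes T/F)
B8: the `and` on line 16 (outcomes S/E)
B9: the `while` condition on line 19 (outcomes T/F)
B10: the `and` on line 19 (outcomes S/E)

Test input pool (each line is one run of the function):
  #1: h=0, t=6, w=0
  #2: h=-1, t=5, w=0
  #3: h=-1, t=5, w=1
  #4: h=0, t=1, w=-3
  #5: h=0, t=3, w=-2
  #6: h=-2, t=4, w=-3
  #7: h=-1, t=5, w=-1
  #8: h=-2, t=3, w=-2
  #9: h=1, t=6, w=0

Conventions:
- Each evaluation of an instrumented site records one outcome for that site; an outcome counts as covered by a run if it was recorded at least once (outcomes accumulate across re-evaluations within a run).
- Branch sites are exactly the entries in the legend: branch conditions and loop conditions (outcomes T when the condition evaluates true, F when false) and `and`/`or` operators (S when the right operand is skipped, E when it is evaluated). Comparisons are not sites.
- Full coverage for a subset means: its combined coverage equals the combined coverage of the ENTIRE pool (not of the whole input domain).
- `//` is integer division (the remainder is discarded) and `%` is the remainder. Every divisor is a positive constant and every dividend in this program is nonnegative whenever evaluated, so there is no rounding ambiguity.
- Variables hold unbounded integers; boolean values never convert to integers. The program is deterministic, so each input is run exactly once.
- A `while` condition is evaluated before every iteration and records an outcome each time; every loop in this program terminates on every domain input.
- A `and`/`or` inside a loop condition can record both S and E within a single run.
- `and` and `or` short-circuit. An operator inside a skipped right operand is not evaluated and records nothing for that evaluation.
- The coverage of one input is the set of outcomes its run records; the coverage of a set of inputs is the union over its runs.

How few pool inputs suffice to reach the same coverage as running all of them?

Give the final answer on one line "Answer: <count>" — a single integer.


#1 (h=0, t=6, w=0) -> B1->F, B2->F, B3->T, B3->T, B3->F, B4->F, B6->S, B5->F, B8->E, B7->F, B10->S, B9->F; covered: B1=F, B2=F, B3=T, B3=F, B4=F, B5=F, B6=S, B7=F, B8=E, B9=F, B10=S
#2 (h=-1, t=5, w=0) -> B1->F, B2->F, B3->T, B3->T, B3->T, B3->F, B4->F, B6->S, B5->F, B8->E, B7->F, B10->E, B9->T, B10->S, ...; covered: B1=F, B2=F, B3=T, B3=F, B4=F, B5=F, B6=S, B7=F, B8=E, B9=T, B9=F, B10=S, B10=E
#3 (h=-1, t=5, w=1) -> B1->F, B2->F, B3->T, B3->T, B3->T, B3->F, B4->F, B6->S, B5->F, B8->E, B7->F, B10->E, B9->T, B10->S, ...; covered: B1=F, B2=F, B3=T, B3=F, B4=F, B5=F, B6=S, B7=F, B8=E, B9=T, B9=F, B10=S, B10=E
#4 (h=0, t=1, w=-3) -> B1->F, B2->F, B3->T, B3->T, B3->T, B3->T, B3->F, B4->F, B6->E, B5->T, B10->E, B9->T, B10->E, B9->T, ...; covered: B1=F, B2=F, B3=T, B3=F, B4=F, B5=T, B6=E, B9=T, B9=F, B10=S, B10=E
#5 (h=0, t=3, w=-2) -> B1->F, B2->T, B3->T, B3->T, B3->T, B3->T, B3->F, B4->F, B6->E, B5->T, B10->E, B9->T, B10->E, B9->T, ...; covered: B1=F, B2=T, B3=T, B3=F, B4=F, B5=T, B6=E, B9=T, B9=F, B10=S, B10=E
#6 (h=-2, t=4, w=-3) -> B1->T, B3->T, B3->T, B3->F, B4->F, B6->E, B5->T, B10->E, B9->T, B10->E, B9->T, B10->S, B9->F; covered: B1=T, B3=T, B3=F, B4=F, B5=T, B6=E, B9=T, B9=F, B10=S, B10=E
#7 (h=-1, t=5, w=-1) -> B1->F, B2->F, B3->T, B3->T, B3->T, B3->F, B4->F, B6->E, B5->T, B10->E, B9->T, B10->S, B9->F; covered: B1=F, B2=F, B3=T, B3=F, B4=F, B5=T, B6=E, B9=T, B9=F, B10=S, B10=E
#8 (h=-2, t=3, w=-2) -> B1->T, B3->T, B3->T, B3->F, B4->F, B6->E, B5->T, B10->E, B9->T, B10->E, B9->T, B10->E, B9->T, B10->S, ...; covered: B1=T, B3=T, B3=F, B4=F, B5=T, B6=E, B9=T, B9=F, B10=S, B10=E
#9 (h=1, t=6, w=0) -> B1->F, B2->F, B3->T, B3->T, B3->F, B4->F, B6->S, B5->F, B8->E, B7->F, B10->S, B9->F; covered: B1=F, B2=F, B3=T, B3=F, B4=F, B5=F, B6=S, B7=F, B8=E, B9=F, B10=S
pool-wide coverage (17 outcomes): B1=T, B1=F, B2=T, B2=F, B3=T, B3=F, B4=F, B5=T, B5=F, B6=S, B6=E, B7=F, B8=E, B9=T, B9=F, B10=S, B10=E
size 1 is not enough: best union over all size-1 subsets is 13/17
size 2 is not enough: best union over all size-2 subsets is 16/17
the canonical winner is {1, 5, 6}: size 3, full 17-outcome coverage, earliest index list among size-3 covers
Answer: 3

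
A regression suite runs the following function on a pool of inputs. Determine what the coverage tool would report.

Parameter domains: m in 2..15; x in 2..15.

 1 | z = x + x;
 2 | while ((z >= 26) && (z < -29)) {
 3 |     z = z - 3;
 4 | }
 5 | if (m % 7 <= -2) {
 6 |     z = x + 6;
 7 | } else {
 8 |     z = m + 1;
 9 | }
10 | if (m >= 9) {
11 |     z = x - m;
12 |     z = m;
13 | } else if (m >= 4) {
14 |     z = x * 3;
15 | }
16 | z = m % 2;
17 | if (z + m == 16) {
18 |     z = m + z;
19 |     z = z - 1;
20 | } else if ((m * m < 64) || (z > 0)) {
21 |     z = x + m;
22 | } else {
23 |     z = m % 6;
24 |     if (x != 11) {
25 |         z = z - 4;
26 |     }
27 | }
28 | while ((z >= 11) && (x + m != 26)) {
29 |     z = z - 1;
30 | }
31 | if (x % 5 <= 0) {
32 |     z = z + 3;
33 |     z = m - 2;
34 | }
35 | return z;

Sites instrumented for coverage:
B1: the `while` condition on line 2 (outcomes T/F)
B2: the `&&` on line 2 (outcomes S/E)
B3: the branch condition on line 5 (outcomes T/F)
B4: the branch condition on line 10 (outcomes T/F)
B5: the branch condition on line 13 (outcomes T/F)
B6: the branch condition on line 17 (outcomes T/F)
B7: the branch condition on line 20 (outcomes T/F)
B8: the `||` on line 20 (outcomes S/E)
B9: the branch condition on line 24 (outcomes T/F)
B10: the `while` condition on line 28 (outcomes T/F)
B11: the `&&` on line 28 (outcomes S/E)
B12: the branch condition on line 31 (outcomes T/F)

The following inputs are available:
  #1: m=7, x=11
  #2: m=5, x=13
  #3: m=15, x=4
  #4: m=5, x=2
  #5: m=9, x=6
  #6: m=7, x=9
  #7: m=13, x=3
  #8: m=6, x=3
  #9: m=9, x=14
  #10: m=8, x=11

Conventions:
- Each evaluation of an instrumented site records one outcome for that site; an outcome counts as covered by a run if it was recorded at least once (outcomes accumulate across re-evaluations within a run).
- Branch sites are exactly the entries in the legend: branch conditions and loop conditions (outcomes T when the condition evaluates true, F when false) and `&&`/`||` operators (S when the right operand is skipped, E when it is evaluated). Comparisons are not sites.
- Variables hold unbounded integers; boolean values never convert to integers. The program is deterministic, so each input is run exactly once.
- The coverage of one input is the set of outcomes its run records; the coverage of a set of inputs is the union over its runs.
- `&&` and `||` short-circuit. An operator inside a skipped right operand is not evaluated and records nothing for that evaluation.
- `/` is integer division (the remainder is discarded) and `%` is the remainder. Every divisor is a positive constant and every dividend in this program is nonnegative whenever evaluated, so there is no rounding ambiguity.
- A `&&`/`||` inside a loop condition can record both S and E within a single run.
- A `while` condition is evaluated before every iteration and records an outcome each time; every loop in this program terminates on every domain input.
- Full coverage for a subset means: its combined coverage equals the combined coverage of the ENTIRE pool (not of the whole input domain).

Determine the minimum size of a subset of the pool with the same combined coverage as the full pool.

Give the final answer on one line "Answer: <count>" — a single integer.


input #1, m=7, x=11: events B2->S, B1->F, B3->F, B4->F, B5->T, B6->F, B8->S, B7->T, B11->E, B10->T, B11->E, B10->T, B11->E, B10->T, ...; outcomes B1=F, B2=S, B3=F, B4=F, B5=T, B6=F, B7=T, B8=S, B10=T, B10=F, B11=S, B11=E, B12=F
input #2, m=5, x=13: events B2->E, B1->F, B3->F, B4->F, B5->T, B6->F, B8->S, B7->T, B11->E, B10->T, B11->E, B10->T, B11->E, B10->T, ...; outcomes B1=F, B2=E, B3=F, B4=F, B5=T, B6=F, B7=T, B8=S, B10=T, B10=F, B11=S, B11=E, B12=F
input #3, m=15, x=4: events B2->S, B1->F, B3->F, B4->T, B6->T, B11->E, B10->T, B11->E, B10->T, B11->E, B10->T, B11->E, B10->T, B11->E, ...; outcomes B1=F, B2=S, B3=F, B4=T, B6=T, B10=T, B10=F, B11=S, B11=E, B12=F
input #4, m=5, x=2: events B2->S, B1->F, B3->F, B4->F, B5->T, B6->F, B8->S, B7->T, B11->S, B10->F, B12->F; outcomes B1=F, B2=S, B3=F, B4=F, B5=T, B6=F, B7=T, B8=S, B10=F, B11=S, B12=F
input #5, m=9, x=6: events B2->S, B1->F, B3->F, B4->T, B6->F, B8->E, B7->T, B11->E, B10->T, B11->E, B10->T, B11->E, B10->T, B11->E, ...; outcomes B1=F, B2=S, B3=F, B4=T, B6=F, B7=T, B8=E, B10=T, B10=F, B11=S, B11=E, B12=F
input #6, m=7, x=9: events B2->S, B1->F, B3->F, B4->F, B5->T, B6->F, B8->S, B7->T, B11->E, B10->T, B11->E, B10->T, B11->E, B10->T, ...; outcomes B1=F, B2=S, B3=F, B4=F, B5=T, B6=F, B7=T, B8=S, B10=T, B10=F, B11=S, B11=E, B12=F
input #7, m=13, x=3: events B2->S, B1->F, B3->F, B4->T, B6->F, B8->E, B7->T, B11->E, B10->T, B11->E, B10->T, B11->E, B10->T, B11->E, ...; outcomes B1=F, B2=S, B3=F, B4=T, B6=F, B7=T, B8=E, B10=T, B10=F, B11=S, B11=E, B12=F
input #8, m=6, x=3: events B2->S, B1->F, B3->F, B4->F, B5->T, B6->F, B8->S, B7->T, B11->S, B10->F, B12->F; outcomes B1=F, B2=S, B3=F, B4=F, B5=T, B6=F, B7=T, B8=S, B10=F, B11=S, B12=F
input #9, m=9, x=14: events B2->E, B1->F, B3->F, B4->T, B6->F, B8->E, B7->T, B11->E, B10->T, B11->E, B10->T, B11->E, B10->T, B11->E, ...; outcomes B1=F, B2=E, B3=F, B4=T, B6=F, B7=T, B8=E, B10=T, B10=F, B11=S, B11=E, B12=F
input #10, m=8, x=11: events B2->S, B1->F, B3->F, B4->F, B5->T, B6->F, B8->E, B7->F, B9->F, B11->S, B10->F, B12->F; outcomes B1=F, B2=S, B3=F, B4=F, B5=T, B6=F, B7=F, B8=E, B9=F, B10=F, B11=S, B12=F
pool-wide coverage (19 outcomes): B1=F, B2=S, B2=E, B3=F, B4=T, B4=F, B5=T, B6=T, B6=F, B7=T, B7=F, B8=S, B8=E, B9=F, B10=T, B10=F, B11=S, B11=E, B12=F
checked all size-1 subsets: none covers 19 outcomes (max 13/19)
checked all size-2 subsets: none covers 19 outcomes (max 17/19)
at size 3, {2, 3, 10} reaches all 19 outcomes; every lexicographically earlier size-3 subset fails
Answer: 3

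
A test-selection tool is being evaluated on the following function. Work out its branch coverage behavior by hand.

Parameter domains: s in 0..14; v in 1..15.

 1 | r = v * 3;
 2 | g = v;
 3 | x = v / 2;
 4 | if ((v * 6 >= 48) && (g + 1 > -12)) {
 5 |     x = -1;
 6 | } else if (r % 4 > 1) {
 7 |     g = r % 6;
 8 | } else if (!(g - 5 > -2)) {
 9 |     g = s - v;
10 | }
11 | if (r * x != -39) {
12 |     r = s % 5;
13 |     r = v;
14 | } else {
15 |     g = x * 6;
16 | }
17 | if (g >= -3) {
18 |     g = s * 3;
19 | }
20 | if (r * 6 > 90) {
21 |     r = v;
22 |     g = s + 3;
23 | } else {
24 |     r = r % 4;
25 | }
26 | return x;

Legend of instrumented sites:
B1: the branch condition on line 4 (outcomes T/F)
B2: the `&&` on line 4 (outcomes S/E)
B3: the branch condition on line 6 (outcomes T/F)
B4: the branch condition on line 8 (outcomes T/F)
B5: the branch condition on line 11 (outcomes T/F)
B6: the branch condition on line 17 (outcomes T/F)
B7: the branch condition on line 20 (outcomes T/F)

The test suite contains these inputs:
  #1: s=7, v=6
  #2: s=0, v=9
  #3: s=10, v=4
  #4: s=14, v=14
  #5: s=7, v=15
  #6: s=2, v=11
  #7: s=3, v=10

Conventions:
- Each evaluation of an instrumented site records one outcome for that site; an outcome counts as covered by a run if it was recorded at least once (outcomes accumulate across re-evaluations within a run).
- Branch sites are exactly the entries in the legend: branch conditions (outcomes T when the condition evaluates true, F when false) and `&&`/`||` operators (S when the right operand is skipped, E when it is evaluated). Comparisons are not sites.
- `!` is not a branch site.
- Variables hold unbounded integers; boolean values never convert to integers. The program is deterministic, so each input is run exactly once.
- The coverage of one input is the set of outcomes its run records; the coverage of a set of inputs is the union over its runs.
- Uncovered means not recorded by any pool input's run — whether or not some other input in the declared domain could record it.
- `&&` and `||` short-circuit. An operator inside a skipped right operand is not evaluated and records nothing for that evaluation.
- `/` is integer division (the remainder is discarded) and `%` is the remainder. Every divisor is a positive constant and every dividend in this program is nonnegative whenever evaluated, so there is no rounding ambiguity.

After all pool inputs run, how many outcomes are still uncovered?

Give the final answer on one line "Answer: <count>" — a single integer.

input #1, s=7, v=6: outcomes B1=F, B2=S, B3=T, B5=T, B6=T, B7=F
input #2, s=0, v=9: outcomes B1=T, B2=E, B5=T, B6=T, B7=F
input #3, s=10, v=4: outcomes B1=F, B2=S, B3=F, B4=F, B5=T, B6=T, B7=F
input #4, s=14, v=14: outcomes B1=T, B2=E, B5=T, B6=T, B7=F
input #5, s=7, v=15: outcomes B1=T, B2=E, B5=T, B6=T, B7=F
input #6, s=2, v=11: outcomes B1=T, B2=E, B5=T, B6=T, B7=F
input #7, s=3, v=10: outcomes B1=T, B2=E, B5=T, B6=T, B7=F
union over the pool: B1=T, B1=F, B2=S, B2=E, B3=T, B3=F, B4=F, B5=T, B6=T, B7=F
uncovered (4 of 14): B4=T, B5=F, B6=F, B7=T

Answer: 4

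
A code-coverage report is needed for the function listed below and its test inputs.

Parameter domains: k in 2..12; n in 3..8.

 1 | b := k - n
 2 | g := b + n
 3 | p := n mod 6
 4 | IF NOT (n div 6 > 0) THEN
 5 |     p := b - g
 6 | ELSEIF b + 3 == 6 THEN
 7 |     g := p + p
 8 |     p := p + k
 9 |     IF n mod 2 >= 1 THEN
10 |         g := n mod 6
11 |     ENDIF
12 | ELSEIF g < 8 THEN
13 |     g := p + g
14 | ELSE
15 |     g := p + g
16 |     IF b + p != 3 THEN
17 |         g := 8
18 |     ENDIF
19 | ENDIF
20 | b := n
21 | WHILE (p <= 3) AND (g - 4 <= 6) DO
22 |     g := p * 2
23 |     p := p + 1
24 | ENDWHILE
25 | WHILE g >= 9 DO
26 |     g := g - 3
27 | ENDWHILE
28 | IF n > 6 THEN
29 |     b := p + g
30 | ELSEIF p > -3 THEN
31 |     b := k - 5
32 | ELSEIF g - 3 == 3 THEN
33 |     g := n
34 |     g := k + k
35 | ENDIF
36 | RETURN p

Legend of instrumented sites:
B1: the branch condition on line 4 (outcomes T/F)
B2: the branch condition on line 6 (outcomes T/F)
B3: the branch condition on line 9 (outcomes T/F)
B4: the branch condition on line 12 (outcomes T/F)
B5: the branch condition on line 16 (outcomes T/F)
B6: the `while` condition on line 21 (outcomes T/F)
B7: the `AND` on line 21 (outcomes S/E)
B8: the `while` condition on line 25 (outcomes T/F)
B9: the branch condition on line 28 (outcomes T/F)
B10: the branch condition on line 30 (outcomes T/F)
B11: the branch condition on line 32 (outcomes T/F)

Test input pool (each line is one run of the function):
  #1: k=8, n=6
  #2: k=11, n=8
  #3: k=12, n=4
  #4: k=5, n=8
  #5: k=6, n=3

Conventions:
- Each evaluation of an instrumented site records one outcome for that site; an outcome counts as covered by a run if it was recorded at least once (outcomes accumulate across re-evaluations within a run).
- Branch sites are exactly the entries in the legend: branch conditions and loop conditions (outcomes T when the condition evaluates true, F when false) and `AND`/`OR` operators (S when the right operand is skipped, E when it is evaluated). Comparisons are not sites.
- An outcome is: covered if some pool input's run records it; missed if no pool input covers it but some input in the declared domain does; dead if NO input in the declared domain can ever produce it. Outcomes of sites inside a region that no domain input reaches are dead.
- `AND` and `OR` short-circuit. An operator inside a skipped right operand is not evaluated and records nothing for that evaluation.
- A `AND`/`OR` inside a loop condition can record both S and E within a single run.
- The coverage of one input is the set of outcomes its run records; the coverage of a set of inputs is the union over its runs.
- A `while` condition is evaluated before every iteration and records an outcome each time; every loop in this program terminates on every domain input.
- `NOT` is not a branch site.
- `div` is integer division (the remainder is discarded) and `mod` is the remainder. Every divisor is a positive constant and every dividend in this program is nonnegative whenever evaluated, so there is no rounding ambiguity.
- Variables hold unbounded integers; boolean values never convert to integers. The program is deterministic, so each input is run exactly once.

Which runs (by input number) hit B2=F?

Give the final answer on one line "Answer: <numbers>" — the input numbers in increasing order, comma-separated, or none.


input #1 (k=8, n=6): records B2=F
input #2 (k=11, n=8): does not record B2=F
input #3 (k=12, n=4): does not record B2=F
input #4 (k=5, n=8): records B2=F
input #5 (k=6, n=3): does not record B2=F
Answer: 1, 4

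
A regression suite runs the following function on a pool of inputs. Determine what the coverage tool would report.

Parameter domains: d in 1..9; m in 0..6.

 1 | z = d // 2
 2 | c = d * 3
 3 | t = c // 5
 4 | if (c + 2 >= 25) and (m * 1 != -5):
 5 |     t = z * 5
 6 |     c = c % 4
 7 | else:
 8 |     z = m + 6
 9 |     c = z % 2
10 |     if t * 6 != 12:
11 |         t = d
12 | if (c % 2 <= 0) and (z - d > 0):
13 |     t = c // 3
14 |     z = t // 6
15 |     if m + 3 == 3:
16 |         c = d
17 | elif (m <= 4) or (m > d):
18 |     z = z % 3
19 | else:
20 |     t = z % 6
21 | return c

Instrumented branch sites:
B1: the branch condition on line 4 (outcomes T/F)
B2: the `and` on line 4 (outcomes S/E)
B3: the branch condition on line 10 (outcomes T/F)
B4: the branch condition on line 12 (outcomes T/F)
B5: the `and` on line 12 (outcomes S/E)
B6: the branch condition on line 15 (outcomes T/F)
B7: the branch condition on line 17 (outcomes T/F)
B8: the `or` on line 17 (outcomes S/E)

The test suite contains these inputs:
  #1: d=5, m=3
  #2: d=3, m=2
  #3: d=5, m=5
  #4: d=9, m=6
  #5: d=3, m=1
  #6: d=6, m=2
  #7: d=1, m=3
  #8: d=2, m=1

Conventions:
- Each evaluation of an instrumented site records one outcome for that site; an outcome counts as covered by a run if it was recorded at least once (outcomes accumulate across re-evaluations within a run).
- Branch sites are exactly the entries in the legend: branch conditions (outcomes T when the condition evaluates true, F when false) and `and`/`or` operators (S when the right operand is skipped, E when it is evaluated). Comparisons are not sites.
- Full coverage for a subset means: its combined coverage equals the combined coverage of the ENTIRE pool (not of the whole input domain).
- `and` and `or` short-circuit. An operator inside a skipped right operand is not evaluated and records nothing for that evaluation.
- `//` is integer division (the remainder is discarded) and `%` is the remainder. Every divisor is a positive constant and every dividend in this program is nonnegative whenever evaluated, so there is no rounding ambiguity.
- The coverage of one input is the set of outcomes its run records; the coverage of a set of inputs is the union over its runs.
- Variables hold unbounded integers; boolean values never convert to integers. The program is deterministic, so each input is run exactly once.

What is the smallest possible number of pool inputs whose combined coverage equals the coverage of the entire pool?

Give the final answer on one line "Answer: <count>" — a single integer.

test 1 (d=5, m=3) hits B1=F, B2=S, B3=T, B4=F, B5=S, B7=T, B8=S
test 2 (d=3, m=2) hits B1=F, B2=S, B3=T, B4=T, B5=E, B6=F
test 3 (d=5, m=5) hits B1=F, B2=S, B3=T, B4=F, B5=S, B7=F, B8=E
test 4 (d=9, m=6) hits B1=T, B2=E, B4=F, B5=S, B7=F, B8=E
test 5 (d=3, m=1) hits B1=F, B2=S, B3=T, B4=F, B5=S, B7=T, B8=S
test 6 (d=6, m=2) hits B1=F, B2=S, B3=T, B4=T, B5=E, B6=F
test 7 (d=1, m=3) hits B1=F, B2=S, B3=T, B4=F, B5=S, B7=T, B8=S
test 8 (d=2, m=1) hits B1=F, B2=S, B3=T, B4=F, B5=S, B7=T, B8=S
the full pool covers 14 outcomes: B1=T, B1=F, B2=S, B2=E, B3=T, B4=T, B4=F, B5=S, B5=E, B6=F, B7=T, B7=F, B8=S, B8=E
size 1 is not enough: best union over all size-1 subsets is 7/14
size 2 is not enough: best union over all size-2 subsets is 12/14
the canonical winner is {1, 2, 4}: size 3, full 14-outcome coverage, earliest index list among size-3 covers

Answer: 3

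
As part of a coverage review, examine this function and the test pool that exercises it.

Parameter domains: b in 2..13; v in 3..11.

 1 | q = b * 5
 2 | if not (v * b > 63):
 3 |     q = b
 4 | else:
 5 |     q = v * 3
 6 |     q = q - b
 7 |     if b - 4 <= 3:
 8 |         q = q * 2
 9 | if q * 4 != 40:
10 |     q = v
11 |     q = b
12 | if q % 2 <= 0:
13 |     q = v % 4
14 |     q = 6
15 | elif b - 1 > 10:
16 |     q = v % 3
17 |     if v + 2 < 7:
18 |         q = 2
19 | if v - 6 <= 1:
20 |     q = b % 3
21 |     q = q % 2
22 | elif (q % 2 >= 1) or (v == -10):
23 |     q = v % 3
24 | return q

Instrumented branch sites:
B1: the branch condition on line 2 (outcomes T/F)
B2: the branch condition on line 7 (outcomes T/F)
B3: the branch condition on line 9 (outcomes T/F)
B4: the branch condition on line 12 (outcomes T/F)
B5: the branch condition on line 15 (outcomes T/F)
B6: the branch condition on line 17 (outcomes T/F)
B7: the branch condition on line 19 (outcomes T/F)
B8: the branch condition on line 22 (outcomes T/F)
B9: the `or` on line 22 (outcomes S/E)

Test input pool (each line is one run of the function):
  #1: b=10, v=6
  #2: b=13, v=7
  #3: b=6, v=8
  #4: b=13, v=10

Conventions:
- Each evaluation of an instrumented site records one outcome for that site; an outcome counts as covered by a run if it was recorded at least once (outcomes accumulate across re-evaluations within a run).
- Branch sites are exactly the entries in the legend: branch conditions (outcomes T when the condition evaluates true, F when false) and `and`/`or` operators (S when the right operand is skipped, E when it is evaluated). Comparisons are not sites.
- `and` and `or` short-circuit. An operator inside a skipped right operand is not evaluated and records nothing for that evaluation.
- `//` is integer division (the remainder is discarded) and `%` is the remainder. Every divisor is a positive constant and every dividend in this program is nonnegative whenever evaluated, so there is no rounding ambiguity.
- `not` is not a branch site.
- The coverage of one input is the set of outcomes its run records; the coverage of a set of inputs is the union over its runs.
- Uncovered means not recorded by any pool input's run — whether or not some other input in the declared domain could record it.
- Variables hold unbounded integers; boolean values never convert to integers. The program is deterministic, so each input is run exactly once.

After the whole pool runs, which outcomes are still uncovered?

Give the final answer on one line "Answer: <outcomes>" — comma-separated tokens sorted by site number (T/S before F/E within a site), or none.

run #1 (b=10, v=6) runs B1->T, B3->F, B4->T, B7->T; records B1=T, B3=F, B4=T, B7=T
run #2 (b=13, v=7) runs B1->F, B2->F, B3->T, B4->F, B5->T, B6->F, B7->T; records B1=F, B2=F, B3=T, B4=F, B5=T, B6=F, B7=T
run #3 (b=6, v=8) runs B1->T, B3->T, B4->T, B7->F, B9->E, B8->F; records B1=T, B3=T, B4=T, B7=F, B8=F, B9=E
run #4 (b=13, v=10) runs B1->F, B2->F, B3->T, B4->F, B5->T, B6->F, B7->F, B9->S, B8->T; records B1=F, B2=F, B3=T, B4=F, B5=T, B6=F, B7=F, B8=T, B9=S
union over the pool: B1=T, B1=F, B2=F, B3=T, B3=F, B4=T, B4=F, B5=T, B6=F, B7=T, B7=F, B8=T, B8=F, B9=S, B9=E
uncovered (3 of 18): B2=T, B5=F, B6=T

Answer: B2=T, B5=F, B6=T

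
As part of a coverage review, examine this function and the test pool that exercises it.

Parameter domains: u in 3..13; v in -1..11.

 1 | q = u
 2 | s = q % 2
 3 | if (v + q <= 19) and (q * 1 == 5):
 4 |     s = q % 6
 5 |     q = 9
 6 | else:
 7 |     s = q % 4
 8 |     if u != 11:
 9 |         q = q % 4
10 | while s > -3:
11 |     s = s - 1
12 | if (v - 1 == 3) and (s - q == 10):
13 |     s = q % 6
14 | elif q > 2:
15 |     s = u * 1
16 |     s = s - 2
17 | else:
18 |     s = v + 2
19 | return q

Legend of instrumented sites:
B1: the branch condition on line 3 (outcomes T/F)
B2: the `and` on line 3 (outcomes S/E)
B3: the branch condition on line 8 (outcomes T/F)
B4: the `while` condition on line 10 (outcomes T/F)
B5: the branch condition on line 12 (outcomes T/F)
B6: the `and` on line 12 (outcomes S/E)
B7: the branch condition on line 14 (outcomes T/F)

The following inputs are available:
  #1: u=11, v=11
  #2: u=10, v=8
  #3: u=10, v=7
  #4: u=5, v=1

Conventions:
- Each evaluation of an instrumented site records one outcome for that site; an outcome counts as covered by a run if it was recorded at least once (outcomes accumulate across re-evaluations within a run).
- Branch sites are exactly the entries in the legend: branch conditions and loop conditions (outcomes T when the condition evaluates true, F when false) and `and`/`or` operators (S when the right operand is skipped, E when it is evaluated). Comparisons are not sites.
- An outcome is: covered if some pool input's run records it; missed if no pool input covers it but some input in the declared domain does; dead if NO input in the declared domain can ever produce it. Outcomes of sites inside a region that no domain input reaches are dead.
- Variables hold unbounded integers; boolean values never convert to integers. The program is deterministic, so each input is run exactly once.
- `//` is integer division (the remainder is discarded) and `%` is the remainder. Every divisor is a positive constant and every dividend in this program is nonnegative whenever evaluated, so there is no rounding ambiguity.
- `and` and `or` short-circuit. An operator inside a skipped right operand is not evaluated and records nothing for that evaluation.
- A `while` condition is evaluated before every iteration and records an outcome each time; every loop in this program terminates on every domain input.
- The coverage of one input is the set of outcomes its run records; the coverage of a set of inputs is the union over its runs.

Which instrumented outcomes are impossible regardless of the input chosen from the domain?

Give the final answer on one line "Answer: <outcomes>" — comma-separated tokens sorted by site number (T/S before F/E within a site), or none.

running all 143 domain inputs and tallying outcomes:
  B5=T: never recorded by any domain input -> dead
  reachable outcomes have witnesses, e.g. B1=T (e.g. u=5, v=-1), B1=F (e.g. u=3, v=-1), B2=S (e.g. u=9, v=11), B2=E (e.g. u=3, v=-1)

Answer: B5=T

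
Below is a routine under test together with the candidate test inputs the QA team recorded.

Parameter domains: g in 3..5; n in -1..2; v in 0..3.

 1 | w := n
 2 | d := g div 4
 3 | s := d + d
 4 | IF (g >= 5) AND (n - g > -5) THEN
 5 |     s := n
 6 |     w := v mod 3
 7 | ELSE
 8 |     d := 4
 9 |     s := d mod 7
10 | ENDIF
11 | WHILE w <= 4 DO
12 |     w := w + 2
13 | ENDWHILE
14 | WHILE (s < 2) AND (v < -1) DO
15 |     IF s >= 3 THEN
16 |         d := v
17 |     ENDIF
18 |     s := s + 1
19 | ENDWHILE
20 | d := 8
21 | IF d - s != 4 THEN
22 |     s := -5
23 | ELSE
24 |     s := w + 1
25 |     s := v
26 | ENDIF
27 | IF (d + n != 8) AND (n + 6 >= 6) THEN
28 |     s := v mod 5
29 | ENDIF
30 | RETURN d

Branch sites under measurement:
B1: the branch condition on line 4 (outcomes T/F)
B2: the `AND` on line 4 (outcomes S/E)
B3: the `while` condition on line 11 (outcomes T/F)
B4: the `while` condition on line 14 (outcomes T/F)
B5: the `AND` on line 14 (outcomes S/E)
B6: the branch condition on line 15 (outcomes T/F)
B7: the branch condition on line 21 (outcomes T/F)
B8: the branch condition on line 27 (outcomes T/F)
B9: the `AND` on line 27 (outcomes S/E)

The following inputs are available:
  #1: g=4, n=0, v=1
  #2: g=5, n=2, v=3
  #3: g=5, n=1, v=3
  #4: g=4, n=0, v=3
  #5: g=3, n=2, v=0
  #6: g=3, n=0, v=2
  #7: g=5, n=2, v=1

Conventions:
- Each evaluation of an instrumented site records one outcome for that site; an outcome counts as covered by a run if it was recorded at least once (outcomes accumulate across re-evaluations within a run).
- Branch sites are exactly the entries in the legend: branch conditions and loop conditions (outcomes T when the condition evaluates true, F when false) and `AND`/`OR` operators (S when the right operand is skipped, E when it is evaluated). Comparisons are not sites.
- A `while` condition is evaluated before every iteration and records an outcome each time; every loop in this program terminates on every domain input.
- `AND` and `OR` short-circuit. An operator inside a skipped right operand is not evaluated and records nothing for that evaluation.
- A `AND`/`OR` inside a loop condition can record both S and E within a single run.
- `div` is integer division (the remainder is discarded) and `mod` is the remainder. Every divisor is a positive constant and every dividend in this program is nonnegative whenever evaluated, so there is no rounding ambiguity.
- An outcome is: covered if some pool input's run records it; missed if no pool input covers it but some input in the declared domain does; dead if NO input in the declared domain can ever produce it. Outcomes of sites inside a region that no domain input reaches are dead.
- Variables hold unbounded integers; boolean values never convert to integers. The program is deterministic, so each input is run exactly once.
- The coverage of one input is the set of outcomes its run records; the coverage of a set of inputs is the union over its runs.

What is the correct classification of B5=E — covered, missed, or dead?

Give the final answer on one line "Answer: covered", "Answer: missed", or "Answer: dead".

B5=E is recorded by pool input(s) 3 -> covered

Answer: covered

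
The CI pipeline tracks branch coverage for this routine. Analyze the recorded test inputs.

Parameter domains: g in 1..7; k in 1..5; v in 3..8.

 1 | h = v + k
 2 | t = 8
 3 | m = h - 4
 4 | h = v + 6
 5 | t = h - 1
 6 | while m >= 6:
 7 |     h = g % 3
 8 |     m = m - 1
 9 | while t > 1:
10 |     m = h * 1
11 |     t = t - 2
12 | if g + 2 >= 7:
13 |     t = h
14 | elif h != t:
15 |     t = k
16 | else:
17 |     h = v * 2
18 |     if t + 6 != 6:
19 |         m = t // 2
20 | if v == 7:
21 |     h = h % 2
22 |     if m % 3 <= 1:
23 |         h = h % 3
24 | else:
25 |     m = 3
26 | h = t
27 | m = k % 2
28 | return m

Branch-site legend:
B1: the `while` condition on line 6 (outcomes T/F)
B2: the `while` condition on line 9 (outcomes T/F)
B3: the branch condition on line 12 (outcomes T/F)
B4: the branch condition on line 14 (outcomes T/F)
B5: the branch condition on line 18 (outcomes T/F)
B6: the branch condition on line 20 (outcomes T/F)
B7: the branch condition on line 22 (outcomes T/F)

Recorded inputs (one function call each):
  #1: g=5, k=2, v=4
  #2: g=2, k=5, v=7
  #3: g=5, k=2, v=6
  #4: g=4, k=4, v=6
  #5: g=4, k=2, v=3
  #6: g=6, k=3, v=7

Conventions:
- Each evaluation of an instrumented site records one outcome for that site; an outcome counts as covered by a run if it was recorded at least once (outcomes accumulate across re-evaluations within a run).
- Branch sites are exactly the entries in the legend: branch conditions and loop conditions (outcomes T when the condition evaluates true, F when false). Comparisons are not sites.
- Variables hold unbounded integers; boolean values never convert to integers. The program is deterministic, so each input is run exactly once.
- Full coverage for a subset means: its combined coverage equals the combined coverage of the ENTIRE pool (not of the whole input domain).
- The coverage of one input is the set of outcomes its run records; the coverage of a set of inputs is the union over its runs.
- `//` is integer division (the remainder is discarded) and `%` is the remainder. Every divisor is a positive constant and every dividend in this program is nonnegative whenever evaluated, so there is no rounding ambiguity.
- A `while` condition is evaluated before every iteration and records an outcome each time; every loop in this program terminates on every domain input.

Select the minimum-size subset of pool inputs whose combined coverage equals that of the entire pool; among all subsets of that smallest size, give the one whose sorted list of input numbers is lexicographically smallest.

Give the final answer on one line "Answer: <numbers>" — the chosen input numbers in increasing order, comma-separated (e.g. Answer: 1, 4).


run #1 (g=5, k=2, v=4) runs B1->F, B2->T, B2->T, B2->T, B2->T, B2->F, B3->T, B6->F; records B1=F, B2=T, B2=F, B3=T, B6=F
run #2 (g=2, k=5, v=7) runs B1->T, B1->T, B1->T, B1->F, B2->T, B2->T, B2->T, B2->T, B2->T, B2->T, B2->F, B3->F, B4->T, B6->T, ...; records B1=T, B1=F, B2=T, B2=F, B3=F, B4=T, B6=T, B7=F
run #3 (g=5, k=2, v=6) runs B1->F, B2->T, B2->T, B2->T, B2->T, B2->T, B2->F, B3->T, B6->F; records B1=F, B2=T, B2=F, B3=T, B6=F
run #4 (g=4, k=4, v=6) runs B1->T, B1->F, B2->T, B2->T, B2->T, B2->T, B2->T, B2->F, B3->F, B4->F, B5->T, B6->F; records B1=T, B1=F, B2=T, B2=F, B3=F, B4=F, B5=T, B6=F
run #5 (g=4, k=2, v=3) runs B1->F, B2->T, B2->T, B2->T, B2->T, B2->F, B3->F, B4->T, B6->F; records B1=F, B2=T, B2=F, B3=F, B4=T, B6=F
run #6 (g=6, k=3, v=7) runs B1->T, B1->F, B2->T, B2->T, B2->T, B2->T, B2->T, B2->T, B2->F, B3->T, B6->T, B7->T; records B1=T, B1=F, B2=T, B2=F, B3=T, B6=T, B7=T
together the pool reaches 13 outcomes: B1=T, B1=F, B2=T, B2=F, B3=T, B3=F, B4=T, B4=F, B5=T, B6=T, B6=F, B7=T, B7=F
size 1 is not enough: best union over all size-1 subsets is 8/13
size 2 is not enough: best union over all size-2 subsets is 11/13
the canonical winner is {2, 4, 6}: size 3, full 13-outcome coverage, earliest index list among size-3 covers
Answer: 2, 4, 6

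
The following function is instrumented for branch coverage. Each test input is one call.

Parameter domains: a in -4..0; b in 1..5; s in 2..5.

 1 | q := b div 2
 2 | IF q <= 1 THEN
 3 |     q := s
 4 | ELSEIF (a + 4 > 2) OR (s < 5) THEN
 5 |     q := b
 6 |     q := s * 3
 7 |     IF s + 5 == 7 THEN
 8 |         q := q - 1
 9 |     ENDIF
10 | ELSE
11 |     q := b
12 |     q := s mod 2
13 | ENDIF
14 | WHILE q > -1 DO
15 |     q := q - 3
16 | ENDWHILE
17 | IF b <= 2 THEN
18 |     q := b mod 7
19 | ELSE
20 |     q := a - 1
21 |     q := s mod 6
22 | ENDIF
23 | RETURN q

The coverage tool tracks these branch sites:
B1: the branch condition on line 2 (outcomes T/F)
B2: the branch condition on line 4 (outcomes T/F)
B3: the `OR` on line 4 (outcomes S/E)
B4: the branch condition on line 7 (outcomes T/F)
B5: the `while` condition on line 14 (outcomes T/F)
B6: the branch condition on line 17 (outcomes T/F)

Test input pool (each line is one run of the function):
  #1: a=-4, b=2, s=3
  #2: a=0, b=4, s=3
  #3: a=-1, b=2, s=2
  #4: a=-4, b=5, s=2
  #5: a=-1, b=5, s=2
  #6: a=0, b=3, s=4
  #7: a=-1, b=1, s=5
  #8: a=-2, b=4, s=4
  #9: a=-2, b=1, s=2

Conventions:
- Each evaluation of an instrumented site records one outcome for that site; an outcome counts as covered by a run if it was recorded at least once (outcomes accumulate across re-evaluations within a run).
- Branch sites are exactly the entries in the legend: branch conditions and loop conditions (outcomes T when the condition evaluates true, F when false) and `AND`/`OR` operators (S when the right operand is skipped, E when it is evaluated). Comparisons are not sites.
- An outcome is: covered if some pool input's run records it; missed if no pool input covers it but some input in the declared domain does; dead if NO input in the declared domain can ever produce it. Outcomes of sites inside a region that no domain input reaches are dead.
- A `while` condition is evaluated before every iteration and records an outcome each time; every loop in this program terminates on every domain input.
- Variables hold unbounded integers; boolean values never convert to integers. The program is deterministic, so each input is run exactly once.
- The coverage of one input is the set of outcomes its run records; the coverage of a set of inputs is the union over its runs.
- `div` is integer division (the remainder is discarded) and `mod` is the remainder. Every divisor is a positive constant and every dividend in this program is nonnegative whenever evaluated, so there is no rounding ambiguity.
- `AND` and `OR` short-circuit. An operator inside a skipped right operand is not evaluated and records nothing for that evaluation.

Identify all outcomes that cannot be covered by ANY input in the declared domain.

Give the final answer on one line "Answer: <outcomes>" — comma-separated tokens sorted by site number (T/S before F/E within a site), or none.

running all 100 domain inputs and tallying outcomes:
  reachable outcomes have witnesses, e.g. B1=T (e.g. a=-4, b=1, s=2), B1=F (e.g. a=-4, b=4, s=2), B2=T (e.g. a=-4, b=4, s=2), B2=F (e.g. a=-4, b=4, s=5)

Answer: none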